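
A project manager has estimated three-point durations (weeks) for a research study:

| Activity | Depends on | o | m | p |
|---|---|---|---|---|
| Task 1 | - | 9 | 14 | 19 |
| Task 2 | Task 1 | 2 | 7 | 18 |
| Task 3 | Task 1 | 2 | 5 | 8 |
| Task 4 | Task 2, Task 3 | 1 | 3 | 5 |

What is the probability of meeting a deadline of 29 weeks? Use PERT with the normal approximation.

0.893

te_Task 1 = (9 + 4·14 + 19)/6 = 84/6 = 14; σ²_Task 1 = ((19−9)/6)² = 2.778
te_Task 2 = (2 + 4·7 + 18)/6 = 48/6 = 8; σ²_Task 2 = ((18−2)/6)² = 7.111
te_Task 3 = (2 + 4·5 + 8)/6 = 30/6 = 5; σ²_Task 3 = ((8−2)/6)² = 1.000
te_Task 4 = (1 + 4·3 + 5)/6 = 18/6 = 3; σ²_Task 4 = ((5−1)/6)² = 0.444

Forward pass:
ES_Task 1 = 0; EF_Task 1 = 14
ES_Task 2 = 14; EF_Task 2 = 14+8 = 22
ES_Task 3 = 14; EF_Task 3 = 14+5 = 19
ES_Task 4 = max(EF_Task 2=22, EF_Task 3=19) = 22; EF_Task 4 = 22+3 = 25
Expected project duration μ = 25 weeks. Critical path: Task 1 → Task 2 → Task 4.

Variance along critical path = 2.778 + 7.111 + 0.444 = 10.333; σ = √10.333 = 3.215 weeks.
Z = (29 − 25) / 3.215 = 1.244
P(T ≤ 29) = Φ(1.244) ≈ 0.893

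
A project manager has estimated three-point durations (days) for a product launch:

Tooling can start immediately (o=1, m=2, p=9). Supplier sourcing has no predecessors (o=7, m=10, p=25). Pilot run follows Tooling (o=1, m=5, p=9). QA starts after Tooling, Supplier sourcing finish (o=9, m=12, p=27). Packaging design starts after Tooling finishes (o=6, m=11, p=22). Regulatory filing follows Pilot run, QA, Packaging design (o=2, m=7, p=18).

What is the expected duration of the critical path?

te_Tooling = (1 + 4·2 + 9)/6 = 18/6 = 3
te_Supplier sourcing = (7 + 4·10 + 25)/6 = 72/6 = 12
te_Pilot run = (1 + 4·5 + 9)/6 = 30/6 = 5
te_QA = (9 + 4·12 + 27)/6 = 84/6 = 14
te_Packaging design = (6 + 4·11 + 22)/6 = 72/6 = 12
te_Regulatory filing = (2 + 4·7 + 18)/6 = 48/6 = 8

Forward pass:
ES_Tooling = 0; EF_Tooling = 3
ES_Supplier sourcing = 0; EF_Supplier sourcing = 12
ES_Pilot run = 3; EF_Pilot run = 3+5 = 8
ES_QA = max(EF_Tooling=3, EF_Supplier sourcing=12) = 12; EF_QA = 12+14 = 26
ES_Packaging design = 3; EF_Packaging design = 3+12 = 15
ES_Regulatory filing = max(EF_Pilot run=8, EF_QA=26, EF_Packaging design=15) = 26; EF_Regulatory filing = 26+8 = 34
Expected project duration μ = 34 days. Critical path: Supplier sourcing → QA → Regulatory filing.

34 days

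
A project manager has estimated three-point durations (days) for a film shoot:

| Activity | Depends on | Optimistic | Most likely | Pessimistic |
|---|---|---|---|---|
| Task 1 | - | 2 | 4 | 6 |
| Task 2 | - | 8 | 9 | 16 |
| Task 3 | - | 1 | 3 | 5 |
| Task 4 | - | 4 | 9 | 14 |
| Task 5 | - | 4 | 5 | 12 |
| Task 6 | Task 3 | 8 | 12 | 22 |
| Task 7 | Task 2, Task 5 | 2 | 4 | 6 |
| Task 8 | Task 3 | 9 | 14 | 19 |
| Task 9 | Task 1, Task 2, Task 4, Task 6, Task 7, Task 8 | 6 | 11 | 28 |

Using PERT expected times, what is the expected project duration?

te_Task 1 = (2 + 4·4 + 6)/6 = 24/6 = 4
te_Task 2 = (8 + 4·9 + 16)/6 = 60/6 = 10
te_Task 3 = (1 + 4·3 + 5)/6 = 18/6 = 3
te_Task 4 = (4 + 4·9 + 14)/6 = 54/6 = 9
te_Task 5 = (4 + 4·5 + 12)/6 = 36/6 = 6
te_Task 6 = (8 + 4·12 + 22)/6 = 78/6 = 13
te_Task 7 = (2 + 4·4 + 6)/6 = 24/6 = 4
te_Task 8 = (9 + 4·14 + 19)/6 = 84/6 = 14
te_Task 9 = (6 + 4·11 + 28)/6 = 78/6 = 13

Forward pass:
ES_Task 1 = 0; EF_Task 1 = 4
ES_Task 2 = 0; EF_Task 2 = 10
ES_Task 3 = 0; EF_Task 3 = 3
ES_Task 4 = 0; EF_Task 4 = 9
ES_Task 5 = 0; EF_Task 5 = 6
ES_Task 6 = 3; EF_Task 6 = 3+13 = 16
ES_Task 7 = max(EF_Task 2=10, EF_Task 5=6) = 10; EF_Task 7 = 10+4 = 14
ES_Task 8 = 3; EF_Task 8 = 3+14 = 17
ES_Task 9 = max(EF_Task 1=4, EF_Task 2=10, EF_Task 4=9, EF_Task 6=16, EF_Task 7=14, EF_Task 8=17) = 17; EF_Task 9 = 17+13 = 30
Expected project duration μ = 30 days. Critical path: Task 3 → Task 8 → Task 9.

30 days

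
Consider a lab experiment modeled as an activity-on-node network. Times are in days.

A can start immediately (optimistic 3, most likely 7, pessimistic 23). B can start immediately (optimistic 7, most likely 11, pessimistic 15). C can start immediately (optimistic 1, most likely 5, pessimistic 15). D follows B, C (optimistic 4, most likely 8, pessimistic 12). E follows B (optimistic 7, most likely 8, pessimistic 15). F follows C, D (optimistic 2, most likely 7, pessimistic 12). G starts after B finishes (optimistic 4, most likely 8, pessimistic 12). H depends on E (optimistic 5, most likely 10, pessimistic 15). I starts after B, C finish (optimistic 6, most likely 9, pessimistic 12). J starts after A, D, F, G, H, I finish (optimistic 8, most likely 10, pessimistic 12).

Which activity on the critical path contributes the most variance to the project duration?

H

te_A = (3 + 4·7 + 23)/6 = 54/6 = 9; σ²_A = ((23−3)/6)² = 11.111
te_B = (7 + 4·11 + 15)/6 = 66/6 = 11; σ²_B = ((15−7)/6)² = 1.778
te_C = (1 + 4·5 + 15)/6 = 36/6 = 6; σ²_C = ((15−1)/6)² = 5.444
te_D = (4 + 4·8 + 12)/6 = 48/6 = 8; σ²_D = ((12−4)/6)² = 1.778
te_E = (7 + 4·8 + 15)/6 = 54/6 = 9; σ²_E = ((15−7)/6)² = 1.778
te_F = (2 + 4·7 + 12)/6 = 42/6 = 7; σ²_F = ((12−2)/6)² = 2.778
te_G = (4 + 4·8 + 12)/6 = 48/6 = 8; σ²_G = ((12−4)/6)² = 1.778
te_H = (5 + 4·10 + 15)/6 = 60/6 = 10; σ²_H = ((15−5)/6)² = 2.778
te_I = (6 + 4·9 + 12)/6 = 54/6 = 9; σ²_I = ((12−6)/6)² = 1.000
te_J = (8 + 4·10 + 12)/6 = 60/6 = 10; σ²_J = ((12−8)/6)² = 0.444

Forward pass:
ES_A = 0; EF_A = 9
ES_B = 0; EF_B = 11
ES_C = 0; EF_C = 6
ES_D = max(EF_B=11, EF_C=6) = 11; EF_D = 11+8 = 19
ES_E = 11; EF_E = 11+9 = 20
ES_F = max(EF_C=6, EF_D=19) = 19; EF_F = 19+7 = 26
ES_G = 11; EF_G = 11+8 = 19
ES_H = 20; EF_H = 20+10 = 30
ES_I = max(EF_B=11, EF_C=6) = 11; EF_I = 11+9 = 20
ES_J = max(EF_A=9, EF_D=19, EF_F=26, EF_G=19, EF_H=30, EF_I=20) = 30; EF_J = 30+10 = 40
Expected project duration μ = 40 days. Critical path: B → E → H → J.

Variances on critical path: σ²_B=1.778, σ²_E=1.778, σ²_H=2.778, σ²_J=0.444.
Largest is σ²_H = 2.778.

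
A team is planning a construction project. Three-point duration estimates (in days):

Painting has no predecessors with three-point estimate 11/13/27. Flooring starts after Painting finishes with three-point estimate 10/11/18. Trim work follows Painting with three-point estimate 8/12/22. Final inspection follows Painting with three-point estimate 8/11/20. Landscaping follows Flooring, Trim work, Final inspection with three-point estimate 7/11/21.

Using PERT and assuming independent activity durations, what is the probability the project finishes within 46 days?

0.921

te_Painting = (11 + 4·13 + 27)/6 = 90/6 = 15; σ²_Painting = ((27−11)/6)² = 7.111
te_Flooring = (10 + 4·11 + 18)/6 = 72/6 = 12; σ²_Flooring = ((18−10)/6)² = 1.778
te_Trim work = (8 + 4·12 + 22)/6 = 78/6 = 13; σ²_Trim work = ((22−8)/6)² = 5.444
te_Final inspection = (8 + 4·11 + 20)/6 = 72/6 = 12; σ²_Final inspection = ((20−8)/6)² = 4.000
te_Landscaping = (7 + 4·11 + 21)/6 = 72/6 = 12; σ²_Landscaping = ((21−7)/6)² = 5.444

Forward pass:
ES_Painting = 0; EF_Painting = 15
ES_Flooring = 15; EF_Flooring = 15+12 = 27
ES_Trim work = 15; EF_Trim work = 15+13 = 28
ES_Final inspection = 15; EF_Final inspection = 15+12 = 27
ES_Landscaping = max(EF_Flooring=27, EF_Trim work=28, EF_Final inspection=27) = 28; EF_Landscaping = 28+12 = 40
Expected project duration μ = 40 days. Critical path: Painting → Trim work → Landscaping.

Variance along critical path = 7.111 + 5.444 + 5.444 = 18.000; σ = √18.000 = 4.243 days.
Z = (46 − 40) / 4.243 = 1.414
P(T ≤ 46) = Φ(1.414) ≈ 0.921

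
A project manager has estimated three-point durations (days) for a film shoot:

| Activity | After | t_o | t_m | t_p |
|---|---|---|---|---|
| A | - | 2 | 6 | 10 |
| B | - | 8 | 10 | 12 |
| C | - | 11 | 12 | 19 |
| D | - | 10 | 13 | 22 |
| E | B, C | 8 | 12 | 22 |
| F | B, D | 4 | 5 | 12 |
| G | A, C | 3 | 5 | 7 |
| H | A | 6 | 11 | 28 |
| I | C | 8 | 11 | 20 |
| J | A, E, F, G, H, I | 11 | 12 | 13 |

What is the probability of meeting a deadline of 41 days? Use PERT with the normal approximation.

0.866

te_A = (2 + 4·6 + 10)/6 = 36/6 = 6; σ²_A = ((10−2)/6)² = 1.778
te_B = (8 + 4·10 + 12)/6 = 60/6 = 10; σ²_B = ((12−8)/6)² = 0.444
te_C = (11 + 4·12 + 19)/6 = 78/6 = 13; σ²_C = ((19−11)/6)² = 1.778
te_D = (10 + 4·13 + 22)/6 = 84/6 = 14; σ²_D = ((22−10)/6)² = 4.000
te_E = (8 + 4·12 + 22)/6 = 78/6 = 13; σ²_E = ((22−8)/6)² = 5.444
te_F = (4 + 4·5 + 12)/6 = 36/6 = 6; σ²_F = ((12−4)/6)² = 1.778
te_G = (3 + 4·5 + 7)/6 = 30/6 = 5; σ²_G = ((7−3)/6)² = 0.444
te_H = (6 + 4·11 + 28)/6 = 78/6 = 13; σ²_H = ((28−6)/6)² = 13.444
te_I = (8 + 4·11 + 20)/6 = 72/6 = 12; σ²_I = ((20−8)/6)² = 4.000
te_J = (11 + 4·12 + 13)/6 = 72/6 = 12; σ²_J = ((13−11)/6)² = 0.111

Forward pass:
ES_A = 0; EF_A = 6
ES_B = 0; EF_B = 10
ES_C = 0; EF_C = 13
ES_D = 0; EF_D = 14
ES_E = max(EF_B=10, EF_C=13) = 13; EF_E = 13+13 = 26
ES_F = max(EF_B=10, EF_D=14) = 14; EF_F = 14+6 = 20
ES_G = max(EF_A=6, EF_C=13) = 13; EF_G = 13+5 = 18
ES_H = 6; EF_H = 6+13 = 19
ES_I = 13; EF_I = 13+12 = 25
ES_J = max(EF_A=6, EF_E=26, EF_F=20, EF_G=18, EF_H=19, EF_I=25) = 26; EF_J = 26+12 = 38
Expected project duration μ = 38 days. Critical path: C → E → J.

Variance along critical path = 1.778 + 5.444 + 0.111 = 7.333; σ = √7.333 = 2.708 days.
Z = (41 − 38) / 2.708 = 1.108
P(T ≤ 41) = Φ(1.108) ≈ 0.866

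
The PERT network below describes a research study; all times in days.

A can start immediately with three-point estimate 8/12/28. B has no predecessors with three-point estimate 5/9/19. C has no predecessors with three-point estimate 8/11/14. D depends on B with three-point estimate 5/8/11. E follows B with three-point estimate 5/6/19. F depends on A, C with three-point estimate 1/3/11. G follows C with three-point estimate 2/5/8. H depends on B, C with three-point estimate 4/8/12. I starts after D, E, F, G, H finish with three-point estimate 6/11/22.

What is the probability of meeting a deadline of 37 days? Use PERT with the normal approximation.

te_A = (8 + 4·12 + 28)/6 = 84/6 = 14; σ²_A = ((28−8)/6)² = 11.111
te_B = (5 + 4·9 + 19)/6 = 60/6 = 10; σ²_B = ((19−5)/6)² = 5.444
te_C = (8 + 4·11 + 14)/6 = 66/6 = 11; σ²_C = ((14−8)/6)² = 1.000
te_D = (5 + 4·8 + 11)/6 = 48/6 = 8; σ²_D = ((11−5)/6)² = 1.000
te_E = (5 + 4·6 + 19)/6 = 48/6 = 8; σ²_E = ((19−5)/6)² = 5.444
te_F = (1 + 4·3 + 11)/6 = 24/6 = 4; σ²_F = ((11−1)/6)² = 2.778
te_G = (2 + 4·5 + 8)/6 = 30/6 = 5; σ²_G = ((8−2)/6)² = 1.000
te_H = (4 + 4·8 + 12)/6 = 48/6 = 8; σ²_H = ((12−4)/6)² = 1.778
te_I = (6 + 4·11 + 22)/6 = 72/6 = 12; σ²_I = ((22−6)/6)² = 7.111

Forward pass:
ES_A = 0; EF_A = 14
ES_B = 0; EF_B = 10
ES_C = 0; EF_C = 11
ES_D = 10; EF_D = 10+8 = 18
ES_E = 10; EF_E = 10+8 = 18
ES_F = max(EF_A=14, EF_C=11) = 14; EF_F = 14+4 = 18
ES_G = 11; EF_G = 11+5 = 16
ES_H = max(EF_B=10, EF_C=11) = 11; EF_H = 11+8 = 19
ES_I = max(EF_D=18, EF_E=18, EF_F=18, EF_G=16, EF_H=19) = 19; EF_I = 19+12 = 31
Expected project duration μ = 31 days. Critical path: C → H → I.

Variance along critical path = 1.000 + 1.778 + 7.111 = 9.889; σ = √9.889 = 3.145 days.
Z = (37 − 31) / 3.145 = 1.908
P(T ≤ 37) = Φ(1.908) ≈ 0.972

0.972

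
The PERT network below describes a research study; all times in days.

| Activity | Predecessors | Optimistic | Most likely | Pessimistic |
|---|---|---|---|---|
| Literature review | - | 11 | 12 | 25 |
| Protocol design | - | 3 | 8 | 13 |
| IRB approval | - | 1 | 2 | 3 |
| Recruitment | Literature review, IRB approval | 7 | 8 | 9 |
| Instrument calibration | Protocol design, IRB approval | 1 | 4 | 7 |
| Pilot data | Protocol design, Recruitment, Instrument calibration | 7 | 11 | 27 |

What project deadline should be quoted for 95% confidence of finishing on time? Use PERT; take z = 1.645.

41.7 days

te_Literature review = (11 + 4·12 + 25)/6 = 84/6 = 14; σ²_Literature review = ((25−11)/6)² = 5.444
te_Protocol design = (3 + 4·8 + 13)/6 = 48/6 = 8; σ²_Protocol design = ((13−3)/6)² = 2.778
te_IRB approval = (1 + 4·2 + 3)/6 = 12/6 = 2; σ²_IRB approval = ((3−1)/6)² = 0.111
te_Recruitment = (7 + 4·8 + 9)/6 = 48/6 = 8; σ²_Recruitment = ((9−7)/6)² = 0.111
te_Instrument calibration = (1 + 4·4 + 7)/6 = 24/6 = 4; σ²_Instrument calibration = ((7−1)/6)² = 1.000
te_Pilot data = (7 + 4·11 + 27)/6 = 78/6 = 13; σ²_Pilot data = ((27−7)/6)² = 11.111

Forward pass:
ES_Literature review = 0; EF_Literature review = 14
ES_Protocol design = 0; EF_Protocol design = 8
ES_IRB approval = 0; EF_IRB approval = 2
ES_Recruitment = max(EF_Literature review=14, EF_IRB approval=2) = 14; EF_Recruitment = 14+8 = 22
ES_Instrument calibration = max(EF_Protocol design=8, EF_IRB approval=2) = 8; EF_Instrument calibration = 8+4 = 12
ES_Pilot data = max(EF_Protocol design=8, EF_Recruitment=22, EF_Instrument calibration=12) = 22; EF_Pilot data = 22+13 = 35
Expected project duration μ = 35 days. Critical path: Literature review → Recruitment → Pilot data.

Variance along critical path = 5.444 + 0.111 + 11.111 = 16.667; σ = 4.082 days.
D = μ + z·σ = 35 + 1.645·4.082 = 41.7 days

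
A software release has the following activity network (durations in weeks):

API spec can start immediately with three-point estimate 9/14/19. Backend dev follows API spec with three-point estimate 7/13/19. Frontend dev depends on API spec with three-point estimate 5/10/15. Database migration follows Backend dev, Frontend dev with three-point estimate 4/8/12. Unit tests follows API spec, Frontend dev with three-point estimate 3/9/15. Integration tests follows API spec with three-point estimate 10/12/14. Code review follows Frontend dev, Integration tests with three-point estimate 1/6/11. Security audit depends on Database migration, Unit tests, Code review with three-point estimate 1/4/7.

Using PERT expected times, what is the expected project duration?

te_API spec = (9 + 4·14 + 19)/6 = 84/6 = 14
te_Backend dev = (7 + 4·13 + 19)/6 = 78/6 = 13
te_Frontend dev = (5 + 4·10 + 15)/6 = 60/6 = 10
te_Database migration = (4 + 4·8 + 12)/6 = 48/6 = 8
te_Unit tests = (3 + 4·9 + 15)/6 = 54/6 = 9
te_Integration tests = (10 + 4·12 + 14)/6 = 72/6 = 12
te_Code review = (1 + 4·6 + 11)/6 = 36/6 = 6
te_Security audit = (1 + 4·4 + 7)/6 = 24/6 = 4

Forward pass:
ES_API spec = 0; EF_API spec = 14
ES_Backend dev = 14; EF_Backend dev = 14+13 = 27
ES_Frontend dev = 14; EF_Frontend dev = 14+10 = 24
ES_Database migration = max(EF_Backend dev=27, EF_Frontend dev=24) = 27; EF_Database migration = 27+8 = 35
ES_Unit tests = max(EF_API spec=14, EF_Frontend dev=24) = 24; EF_Unit tests = 24+9 = 33
ES_Integration tests = 14; EF_Integration tests = 14+12 = 26
ES_Code review = max(EF_Frontend dev=24, EF_Integration tests=26) = 26; EF_Code review = 26+6 = 32
ES_Security audit = max(EF_Database migration=35, EF_Unit tests=33, EF_Code review=32) = 35; EF_Security audit = 35+4 = 39
Expected project duration μ = 39 weeks. Critical path: API spec → Backend dev → Database migration → Security audit.

39 weeks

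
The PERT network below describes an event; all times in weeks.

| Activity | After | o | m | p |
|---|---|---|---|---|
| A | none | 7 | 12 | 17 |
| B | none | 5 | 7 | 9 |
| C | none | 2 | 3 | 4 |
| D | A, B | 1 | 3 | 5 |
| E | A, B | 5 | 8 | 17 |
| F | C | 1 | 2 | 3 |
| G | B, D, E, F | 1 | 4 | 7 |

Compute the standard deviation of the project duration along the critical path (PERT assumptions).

2.79 weeks

te_A = (7 + 4·12 + 17)/6 = 72/6 = 12; σ²_A = ((17−7)/6)² = 2.778
te_B = (5 + 4·7 + 9)/6 = 42/6 = 7; σ²_B = ((9−5)/6)² = 0.444
te_C = (2 + 4·3 + 4)/6 = 18/6 = 3; σ²_C = ((4−2)/6)² = 0.111
te_D = (1 + 4·3 + 5)/6 = 18/6 = 3; σ²_D = ((5−1)/6)² = 0.444
te_E = (5 + 4·8 + 17)/6 = 54/6 = 9; σ²_E = ((17−5)/6)² = 4.000
te_F = (1 + 4·2 + 3)/6 = 12/6 = 2; σ²_F = ((3−1)/6)² = 0.111
te_G = (1 + 4·4 + 7)/6 = 24/6 = 4; σ²_G = ((7−1)/6)² = 1.000

Forward pass:
ES_A = 0; EF_A = 12
ES_B = 0; EF_B = 7
ES_C = 0; EF_C = 3
ES_D = max(EF_A=12, EF_B=7) = 12; EF_D = 12+3 = 15
ES_E = max(EF_A=12, EF_B=7) = 12; EF_E = 12+9 = 21
ES_F = 3; EF_F = 3+2 = 5
ES_G = max(EF_B=7, EF_D=15, EF_E=21, EF_F=5) = 21; EF_G = 21+4 = 25
Expected project duration μ = 25 weeks. Critical path: A → E → G.

Variance along critical path = 2.778 + 4.000 + 1.000 = 7.778
σ = √7.778 = 2.789 weeks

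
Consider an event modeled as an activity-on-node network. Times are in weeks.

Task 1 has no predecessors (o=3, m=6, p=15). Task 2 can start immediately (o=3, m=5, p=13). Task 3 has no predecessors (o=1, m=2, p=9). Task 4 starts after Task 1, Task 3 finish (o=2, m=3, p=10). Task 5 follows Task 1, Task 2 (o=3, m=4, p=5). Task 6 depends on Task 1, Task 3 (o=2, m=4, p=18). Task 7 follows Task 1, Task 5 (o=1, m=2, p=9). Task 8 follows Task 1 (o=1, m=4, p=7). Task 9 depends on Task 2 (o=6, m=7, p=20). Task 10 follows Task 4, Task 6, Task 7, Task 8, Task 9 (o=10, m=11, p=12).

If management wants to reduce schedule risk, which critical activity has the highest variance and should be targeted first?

te_Task 1 = (3 + 4·6 + 15)/6 = 42/6 = 7; σ²_Task 1 = ((15−3)/6)² = 4.000
te_Task 2 = (3 + 4·5 + 13)/6 = 36/6 = 6; σ²_Task 2 = ((13−3)/6)² = 2.778
te_Task 3 = (1 + 4·2 + 9)/6 = 18/6 = 3; σ²_Task 3 = ((9−1)/6)² = 1.778
te_Task 4 = (2 + 4·3 + 10)/6 = 24/6 = 4; σ²_Task 4 = ((10−2)/6)² = 1.778
te_Task 5 = (3 + 4·4 + 5)/6 = 24/6 = 4; σ²_Task 5 = ((5−3)/6)² = 0.111
te_Task 6 = (2 + 4·4 + 18)/6 = 36/6 = 6; σ²_Task 6 = ((18−2)/6)² = 7.111
te_Task 7 = (1 + 4·2 + 9)/6 = 18/6 = 3; σ²_Task 7 = ((9−1)/6)² = 1.778
te_Task 8 = (1 + 4·4 + 7)/6 = 24/6 = 4; σ²_Task 8 = ((7−1)/6)² = 1.000
te_Task 9 = (6 + 4·7 + 20)/6 = 54/6 = 9; σ²_Task 9 = ((20−6)/6)² = 5.444
te_Task 10 = (10 + 4·11 + 12)/6 = 66/6 = 11; σ²_Task 10 = ((12−10)/6)² = 0.111

Forward pass:
ES_Task 1 = 0; EF_Task 1 = 7
ES_Task 2 = 0; EF_Task 2 = 6
ES_Task 3 = 0; EF_Task 3 = 3
ES_Task 4 = max(EF_Task 1=7, EF_Task 3=3) = 7; EF_Task 4 = 7+4 = 11
ES_Task 5 = max(EF_Task 1=7, EF_Task 2=6) = 7; EF_Task 5 = 7+4 = 11
ES_Task 6 = max(EF_Task 1=7, EF_Task 3=3) = 7; EF_Task 6 = 7+6 = 13
ES_Task 7 = max(EF_Task 1=7, EF_Task 5=11) = 11; EF_Task 7 = 11+3 = 14
ES_Task 8 = 7; EF_Task 8 = 7+4 = 11
ES_Task 9 = 6; EF_Task 9 = 6+9 = 15
ES_Task 10 = max(EF_Task 4=11, EF_Task 6=13, EF_Task 7=14, EF_Task 8=11, EF_Task 9=15) = 15; EF_Task 10 = 15+11 = 26
Expected project duration μ = 26 weeks. Critical path: Task 2 → Task 9 → Task 10.

Variances on critical path: σ²_Task 2=2.778, σ²_Task 9=5.444, σ²_Task 10=0.111.
Largest is σ²_Task 9 = 5.444.

Task 9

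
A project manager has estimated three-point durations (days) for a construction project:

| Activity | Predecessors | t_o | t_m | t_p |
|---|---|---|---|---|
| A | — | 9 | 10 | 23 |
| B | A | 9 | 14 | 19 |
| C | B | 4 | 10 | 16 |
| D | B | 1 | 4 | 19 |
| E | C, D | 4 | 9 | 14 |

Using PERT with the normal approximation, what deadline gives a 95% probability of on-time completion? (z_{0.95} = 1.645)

51.4 days

te_A = (9 + 4·10 + 23)/6 = 72/6 = 12; σ²_A = ((23−9)/6)² = 5.444
te_B = (9 + 4·14 + 19)/6 = 84/6 = 14; σ²_B = ((19−9)/6)² = 2.778
te_C = (4 + 4·10 + 16)/6 = 60/6 = 10; σ²_C = ((16−4)/6)² = 4.000
te_D = (1 + 4·4 + 19)/6 = 36/6 = 6; σ²_D = ((19−1)/6)² = 9.000
te_E = (4 + 4·9 + 14)/6 = 54/6 = 9; σ²_E = ((14−4)/6)² = 2.778

Forward pass:
ES_A = 0; EF_A = 12
ES_B = 12; EF_B = 12+14 = 26
ES_C = 26; EF_C = 26+10 = 36
ES_D = 26; EF_D = 26+6 = 32
ES_E = max(EF_C=36, EF_D=32) = 36; EF_E = 36+9 = 45
Expected project duration μ = 45 days. Critical path: A → B → C → E.

Variance along critical path = 5.444 + 2.778 + 4.000 + 2.778 = 15.000; σ = 3.873 days.
D = μ + z·σ = 45 + 1.645·3.873 = 51.4 days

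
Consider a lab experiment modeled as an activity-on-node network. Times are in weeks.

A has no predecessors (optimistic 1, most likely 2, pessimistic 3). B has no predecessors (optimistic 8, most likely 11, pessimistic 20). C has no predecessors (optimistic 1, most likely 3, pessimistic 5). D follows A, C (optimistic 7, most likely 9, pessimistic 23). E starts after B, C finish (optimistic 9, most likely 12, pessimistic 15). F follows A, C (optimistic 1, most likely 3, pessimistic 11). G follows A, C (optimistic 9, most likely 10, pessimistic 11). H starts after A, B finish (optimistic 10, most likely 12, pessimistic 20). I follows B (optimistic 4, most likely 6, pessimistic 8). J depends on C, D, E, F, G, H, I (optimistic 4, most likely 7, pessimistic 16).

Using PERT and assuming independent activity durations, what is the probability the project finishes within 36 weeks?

0.820

te_A = (1 + 4·2 + 3)/6 = 12/6 = 2; σ²_A = ((3−1)/6)² = 0.111
te_B = (8 + 4·11 + 20)/6 = 72/6 = 12; σ²_B = ((20−8)/6)² = 4.000
te_C = (1 + 4·3 + 5)/6 = 18/6 = 3; σ²_C = ((5−1)/6)² = 0.444
te_D = (7 + 4·9 + 23)/6 = 66/6 = 11; σ²_D = ((23−7)/6)² = 7.111
te_E = (9 + 4·12 + 15)/6 = 72/6 = 12; σ²_E = ((15−9)/6)² = 1.000
te_F = (1 + 4·3 + 11)/6 = 24/6 = 4; σ²_F = ((11−1)/6)² = 2.778
te_G = (9 + 4·10 + 11)/6 = 60/6 = 10; σ²_G = ((11−9)/6)² = 0.111
te_H = (10 + 4·12 + 20)/6 = 78/6 = 13; σ²_H = ((20−10)/6)² = 2.778
te_I = (4 + 4·6 + 8)/6 = 36/6 = 6; σ²_I = ((8−4)/6)² = 0.444
te_J = (4 + 4·7 + 16)/6 = 48/6 = 8; σ²_J = ((16−4)/6)² = 4.000

Forward pass:
ES_A = 0; EF_A = 2
ES_B = 0; EF_B = 12
ES_C = 0; EF_C = 3
ES_D = max(EF_A=2, EF_C=3) = 3; EF_D = 3+11 = 14
ES_E = max(EF_B=12, EF_C=3) = 12; EF_E = 12+12 = 24
ES_F = max(EF_A=2, EF_C=3) = 3; EF_F = 3+4 = 7
ES_G = max(EF_A=2, EF_C=3) = 3; EF_G = 3+10 = 13
ES_H = max(EF_A=2, EF_B=12) = 12; EF_H = 12+13 = 25
ES_I = 12; EF_I = 12+6 = 18
ES_J = max(EF_C=3, EF_D=14, EF_E=24, EF_F=7, EF_G=13, EF_H=25, EF_I=18) = 25; EF_J = 25+8 = 33
Expected project duration μ = 33 weeks. Critical path: B → H → J.

Variance along critical path = 4.000 + 2.778 + 4.000 = 10.778; σ = √10.778 = 3.283 weeks.
Z = (36 − 33) / 3.283 = 0.914
P(T ≤ 36) = Φ(0.914) ≈ 0.820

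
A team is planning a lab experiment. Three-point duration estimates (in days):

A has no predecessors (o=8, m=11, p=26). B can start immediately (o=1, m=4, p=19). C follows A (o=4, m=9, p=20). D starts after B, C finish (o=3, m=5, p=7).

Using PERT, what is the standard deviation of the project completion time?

4.07 days

te_A = (8 + 4·11 + 26)/6 = 78/6 = 13; σ²_A = ((26−8)/6)² = 9.000
te_B = (1 + 4·4 + 19)/6 = 36/6 = 6; σ²_B = ((19−1)/6)² = 9.000
te_C = (4 + 4·9 + 20)/6 = 60/6 = 10; σ²_C = ((20−4)/6)² = 7.111
te_D = (3 + 4·5 + 7)/6 = 30/6 = 5; σ²_D = ((7−3)/6)² = 0.444

Forward pass:
ES_A = 0; EF_A = 13
ES_B = 0; EF_B = 6
ES_C = 13; EF_C = 13+10 = 23
ES_D = max(EF_B=6, EF_C=23) = 23; EF_D = 23+5 = 28
Expected project duration μ = 28 days. Critical path: A → C → D.

Variance along critical path = 9.000 + 7.111 + 0.444 = 16.556
σ = √16.556 = 4.069 days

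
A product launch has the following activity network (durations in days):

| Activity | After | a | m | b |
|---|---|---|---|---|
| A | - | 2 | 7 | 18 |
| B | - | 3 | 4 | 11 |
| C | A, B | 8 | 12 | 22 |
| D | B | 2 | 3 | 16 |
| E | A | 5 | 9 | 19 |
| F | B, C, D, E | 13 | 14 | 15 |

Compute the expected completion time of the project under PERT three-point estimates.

te_A = (2 + 4·7 + 18)/6 = 48/6 = 8
te_B = (3 + 4·4 + 11)/6 = 30/6 = 5
te_C = (8 + 4·12 + 22)/6 = 78/6 = 13
te_D = (2 + 4·3 + 16)/6 = 30/6 = 5
te_E = (5 + 4·9 + 19)/6 = 60/6 = 10
te_F = (13 + 4·14 + 15)/6 = 84/6 = 14

Forward pass:
ES_A = 0; EF_A = 8
ES_B = 0; EF_B = 5
ES_C = max(EF_A=8, EF_B=5) = 8; EF_C = 8+13 = 21
ES_D = 5; EF_D = 5+5 = 10
ES_E = 8; EF_E = 8+10 = 18
ES_F = max(EF_B=5, EF_C=21, EF_D=10, EF_E=18) = 21; EF_F = 21+14 = 35
Expected project duration μ = 35 days. Critical path: A → C → F.

35 days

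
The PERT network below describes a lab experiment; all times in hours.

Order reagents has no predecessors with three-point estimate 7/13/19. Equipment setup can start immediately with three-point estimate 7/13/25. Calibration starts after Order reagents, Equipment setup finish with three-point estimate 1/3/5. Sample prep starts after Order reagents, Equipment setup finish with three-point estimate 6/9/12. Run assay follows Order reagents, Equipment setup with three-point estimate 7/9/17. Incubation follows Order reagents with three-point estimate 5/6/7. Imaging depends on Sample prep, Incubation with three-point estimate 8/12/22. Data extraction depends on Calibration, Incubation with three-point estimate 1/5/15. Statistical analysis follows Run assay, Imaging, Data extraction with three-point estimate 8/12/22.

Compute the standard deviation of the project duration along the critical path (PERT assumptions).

te_Order reagents = (7 + 4·13 + 19)/6 = 78/6 = 13; σ²_Order reagents = ((19−7)/6)² = 4.000
te_Equipment setup = (7 + 4·13 + 25)/6 = 84/6 = 14; σ²_Equipment setup = ((25−7)/6)² = 9.000
te_Calibration = (1 + 4·3 + 5)/6 = 18/6 = 3; σ²_Calibration = ((5−1)/6)² = 0.444
te_Sample prep = (6 + 4·9 + 12)/6 = 54/6 = 9; σ²_Sample prep = ((12−6)/6)² = 1.000
te_Run assay = (7 + 4·9 + 17)/6 = 60/6 = 10; σ²_Run assay = ((17−7)/6)² = 2.778
te_Incubation = (5 + 4·6 + 7)/6 = 36/6 = 6; σ²_Incubation = ((7−5)/6)² = 0.111
te_Imaging = (8 + 4·12 + 22)/6 = 78/6 = 13; σ²_Imaging = ((22−8)/6)² = 5.444
te_Data extraction = (1 + 4·5 + 15)/6 = 36/6 = 6; σ²_Data extraction = ((15−1)/6)² = 5.444
te_Statistical analysis = (8 + 4·12 + 22)/6 = 78/6 = 13; σ²_Statistical analysis = ((22−8)/6)² = 5.444

Forward pass:
ES_Order reagents = 0; EF_Order reagents = 13
ES_Equipment setup = 0; EF_Equipment setup = 14
ES_Calibration = max(EF_Order reagents=13, EF_Equipment setup=14) = 14; EF_Calibration = 14+3 = 17
ES_Sample prep = max(EF_Order reagents=13, EF_Equipment setup=14) = 14; EF_Sample prep = 14+9 = 23
ES_Run assay = max(EF_Order reagents=13, EF_Equipment setup=14) = 14; EF_Run assay = 14+10 = 24
ES_Incubation = 13; EF_Incubation = 13+6 = 19
ES_Imaging = max(EF_Sample prep=23, EF_Incubation=19) = 23; EF_Imaging = 23+13 = 36
ES_Data extraction = max(EF_Calibration=17, EF_Incubation=19) = 19; EF_Data extraction = 19+6 = 25
ES_Statistical analysis = max(EF_Run assay=24, EF_Imaging=36, EF_Data extraction=25) = 36; EF_Statistical analysis = 36+13 = 49
Expected project duration μ = 49 hours. Critical path: Equipment setup → Sample prep → Imaging → Statistical analysis.

Variance along critical path = 9.000 + 1.000 + 5.444 + 5.444 = 20.889
σ = √20.889 = 4.570 hours

4.57 hours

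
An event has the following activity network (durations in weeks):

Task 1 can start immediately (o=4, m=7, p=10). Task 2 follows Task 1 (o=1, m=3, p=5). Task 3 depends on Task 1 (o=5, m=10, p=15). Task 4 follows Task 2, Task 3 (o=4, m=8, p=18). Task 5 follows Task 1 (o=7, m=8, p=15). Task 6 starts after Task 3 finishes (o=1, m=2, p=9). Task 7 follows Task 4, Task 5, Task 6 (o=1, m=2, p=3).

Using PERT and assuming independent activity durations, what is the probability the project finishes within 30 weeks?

0.744

te_Task 1 = (4 + 4·7 + 10)/6 = 42/6 = 7; σ²_Task 1 = ((10−4)/6)² = 1.000
te_Task 2 = (1 + 4·3 + 5)/6 = 18/6 = 3; σ²_Task 2 = ((5−1)/6)² = 0.444
te_Task 3 = (5 + 4·10 + 15)/6 = 60/6 = 10; σ²_Task 3 = ((15−5)/6)² = 2.778
te_Task 4 = (4 + 4·8 + 18)/6 = 54/6 = 9; σ²_Task 4 = ((18−4)/6)² = 5.444
te_Task 5 = (7 + 4·8 + 15)/6 = 54/6 = 9; σ²_Task 5 = ((15−7)/6)² = 1.778
te_Task 6 = (1 + 4·2 + 9)/6 = 18/6 = 3; σ²_Task 6 = ((9−1)/6)² = 1.778
te_Task 7 = (1 + 4·2 + 3)/6 = 12/6 = 2; σ²_Task 7 = ((3−1)/6)² = 0.111

Forward pass:
ES_Task 1 = 0; EF_Task 1 = 7
ES_Task 2 = 7; EF_Task 2 = 7+3 = 10
ES_Task 3 = 7; EF_Task 3 = 7+10 = 17
ES_Task 4 = max(EF_Task 2=10, EF_Task 3=17) = 17; EF_Task 4 = 17+9 = 26
ES_Task 5 = 7; EF_Task 5 = 7+9 = 16
ES_Task 6 = 17; EF_Task 6 = 17+3 = 20
ES_Task 7 = max(EF_Task 4=26, EF_Task 5=16, EF_Task 6=20) = 26; EF_Task 7 = 26+2 = 28
Expected project duration μ = 28 weeks. Critical path: Task 1 → Task 3 → Task 4 → Task 7.

Variance along critical path = 1.000 + 2.778 + 5.444 + 0.111 = 9.333; σ = √9.333 = 3.055 weeks.
Z = (30 − 28) / 3.055 = 0.655
P(T ≤ 30) = Φ(0.655) ≈ 0.744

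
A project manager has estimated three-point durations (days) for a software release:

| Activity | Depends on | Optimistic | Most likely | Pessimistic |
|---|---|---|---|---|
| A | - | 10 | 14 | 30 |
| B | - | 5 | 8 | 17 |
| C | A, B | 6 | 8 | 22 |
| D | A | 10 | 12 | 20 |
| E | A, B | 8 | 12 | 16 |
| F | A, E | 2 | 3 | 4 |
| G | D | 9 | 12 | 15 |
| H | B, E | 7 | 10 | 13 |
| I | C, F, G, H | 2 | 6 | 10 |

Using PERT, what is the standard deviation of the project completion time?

te_A = (10 + 4·14 + 30)/6 = 96/6 = 16; σ²_A = ((30−10)/6)² = 11.111
te_B = (5 + 4·8 + 17)/6 = 54/6 = 9; σ²_B = ((17−5)/6)² = 4.000
te_C = (6 + 4·8 + 22)/6 = 60/6 = 10; σ²_C = ((22−6)/6)² = 7.111
te_D = (10 + 4·12 + 20)/6 = 78/6 = 13; σ²_D = ((20−10)/6)² = 2.778
te_E = (8 + 4·12 + 16)/6 = 72/6 = 12; σ²_E = ((16−8)/6)² = 1.778
te_F = (2 + 4·3 + 4)/6 = 18/6 = 3; σ²_F = ((4−2)/6)² = 0.111
te_G = (9 + 4·12 + 15)/6 = 72/6 = 12; σ²_G = ((15−9)/6)² = 1.000
te_H = (7 + 4·10 + 13)/6 = 60/6 = 10; σ²_H = ((13−7)/6)² = 1.000
te_I = (2 + 4·6 + 10)/6 = 36/6 = 6; σ²_I = ((10−2)/6)² = 1.778

Forward pass:
ES_A = 0; EF_A = 16
ES_B = 0; EF_B = 9
ES_C = max(EF_A=16, EF_B=9) = 16; EF_C = 16+10 = 26
ES_D = 16; EF_D = 16+13 = 29
ES_E = max(EF_A=16, EF_B=9) = 16; EF_E = 16+12 = 28
ES_F = max(EF_A=16, EF_E=28) = 28; EF_F = 28+3 = 31
ES_G = 29; EF_G = 29+12 = 41
ES_H = max(EF_B=9, EF_E=28) = 28; EF_H = 28+10 = 38
ES_I = max(EF_C=26, EF_F=31, EF_G=41, EF_H=38) = 41; EF_I = 41+6 = 47
Expected project duration μ = 47 days. Critical path: A → D → G → I.

Variance along critical path = 11.111 + 2.778 + 1.000 + 1.778 = 16.667
σ = √16.667 = 4.082 days

4.08 days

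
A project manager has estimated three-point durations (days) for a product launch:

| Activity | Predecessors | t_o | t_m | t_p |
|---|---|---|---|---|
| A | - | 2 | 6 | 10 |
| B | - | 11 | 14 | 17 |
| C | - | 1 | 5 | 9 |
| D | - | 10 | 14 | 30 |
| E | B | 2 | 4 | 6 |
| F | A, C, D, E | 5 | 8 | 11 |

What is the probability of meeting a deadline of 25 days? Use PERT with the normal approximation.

0.261

te_A = (2 + 4·6 + 10)/6 = 36/6 = 6; σ²_A = ((10−2)/6)² = 1.778
te_B = (11 + 4·14 + 17)/6 = 84/6 = 14; σ²_B = ((17−11)/6)² = 1.000
te_C = (1 + 4·5 + 9)/6 = 30/6 = 5; σ²_C = ((9−1)/6)² = 1.778
te_D = (10 + 4·14 + 30)/6 = 96/6 = 16; σ²_D = ((30−10)/6)² = 11.111
te_E = (2 + 4·4 + 6)/6 = 24/6 = 4; σ²_E = ((6−2)/6)² = 0.444
te_F = (5 + 4·8 + 11)/6 = 48/6 = 8; σ²_F = ((11−5)/6)² = 1.000

Forward pass:
ES_A = 0; EF_A = 6
ES_B = 0; EF_B = 14
ES_C = 0; EF_C = 5
ES_D = 0; EF_D = 16
ES_E = 14; EF_E = 14+4 = 18
ES_F = max(EF_A=6, EF_C=5, EF_D=16, EF_E=18) = 18; EF_F = 18+8 = 26
Expected project duration μ = 26 days. Critical path: B → E → F.

Variance along critical path = 1.000 + 0.444 + 1.000 = 2.444; σ = √2.444 = 1.563 days.
Z = (25 − 26) / 1.563 = -0.640
P(T ≤ 25) = Φ(-0.640) ≈ 0.261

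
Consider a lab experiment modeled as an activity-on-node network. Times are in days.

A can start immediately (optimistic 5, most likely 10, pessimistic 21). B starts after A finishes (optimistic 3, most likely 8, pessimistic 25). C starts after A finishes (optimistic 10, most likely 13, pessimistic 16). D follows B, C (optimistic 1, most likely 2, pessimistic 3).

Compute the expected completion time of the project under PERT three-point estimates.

26 days

te_A = (5 + 4·10 + 21)/6 = 66/6 = 11
te_B = (3 + 4·8 + 25)/6 = 60/6 = 10
te_C = (10 + 4·13 + 16)/6 = 78/6 = 13
te_D = (1 + 4·2 + 3)/6 = 12/6 = 2

Forward pass:
ES_A = 0; EF_A = 11
ES_B = 11; EF_B = 11+10 = 21
ES_C = 11; EF_C = 11+13 = 24
ES_D = max(EF_B=21, EF_C=24) = 24; EF_D = 24+2 = 26
Expected project duration μ = 26 days. Critical path: A → C → D.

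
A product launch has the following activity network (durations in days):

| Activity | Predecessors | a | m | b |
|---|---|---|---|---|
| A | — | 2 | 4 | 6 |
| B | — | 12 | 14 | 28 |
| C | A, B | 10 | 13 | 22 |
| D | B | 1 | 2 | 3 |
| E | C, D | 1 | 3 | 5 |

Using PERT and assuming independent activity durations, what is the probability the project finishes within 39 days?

te_A = (2 + 4·4 + 6)/6 = 24/6 = 4; σ²_A = ((6−2)/6)² = 0.444
te_B = (12 + 4·14 + 28)/6 = 96/6 = 16; σ²_B = ((28−12)/6)² = 7.111
te_C = (10 + 4·13 + 22)/6 = 84/6 = 14; σ²_C = ((22−10)/6)² = 4.000
te_D = (1 + 4·2 + 3)/6 = 12/6 = 2; σ²_D = ((3−1)/6)² = 0.111
te_E = (1 + 4·3 + 5)/6 = 18/6 = 3; σ²_E = ((5−1)/6)² = 0.444

Forward pass:
ES_A = 0; EF_A = 4
ES_B = 0; EF_B = 16
ES_C = max(EF_A=4, EF_B=16) = 16; EF_C = 16+14 = 30
ES_D = 16; EF_D = 16+2 = 18
ES_E = max(EF_C=30, EF_D=18) = 30; EF_E = 30+3 = 33
Expected project duration μ = 33 days. Critical path: B → C → E.

Variance along critical path = 7.111 + 4.000 + 0.444 = 11.556; σ = √11.556 = 3.399 days.
Z = (39 − 33) / 3.399 = 1.765
P(T ≤ 39) = Φ(1.765) ≈ 0.961

0.961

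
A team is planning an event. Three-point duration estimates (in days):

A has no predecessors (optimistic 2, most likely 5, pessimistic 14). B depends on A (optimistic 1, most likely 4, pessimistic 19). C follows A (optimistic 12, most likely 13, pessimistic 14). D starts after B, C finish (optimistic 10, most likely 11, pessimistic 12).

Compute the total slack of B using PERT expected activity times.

7 days

te_A = (2 + 4·5 + 14)/6 = 36/6 = 6
te_B = (1 + 4·4 + 19)/6 = 36/6 = 6
te_C = (12 + 4·13 + 14)/6 = 78/6 = 13
te_D = (10 + 4·11 + 12)/6 = 66/6 = 11

Forward pass:
ES_A = 0; EF_A = 6
ES_B = 6; EF_B = 6+6 = 12
ES_C = 6; EF_C = 6+13 = 19
ES_D = max(EF_B=12, EF_C=19) = 19; EF_D = 19+11 = 30
Expected project duration μ = 30 days. Critical path: A → C → D.

Backward pass:
LF_D = 30; LS_D = 30−11 = 19
LF_C = LS_D = 19; LS_C = 19−13 = 6
LF_B = LS_D = 19; LS_B = 19−6 = 13
LF_A = min(LS_B=13, LS_C=6) = 6; LS_A = 6−6 = 0
Slack_B = LS_B − ES_B = 13 − 6 = 7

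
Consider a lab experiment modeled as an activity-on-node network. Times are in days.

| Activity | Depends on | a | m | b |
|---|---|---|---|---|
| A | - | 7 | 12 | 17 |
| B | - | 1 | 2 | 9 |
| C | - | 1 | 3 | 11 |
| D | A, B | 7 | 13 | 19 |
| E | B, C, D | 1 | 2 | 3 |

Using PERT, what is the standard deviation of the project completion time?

2.62 days

te_A = (7 + 4·12 + 17)/6 = 72/6 = 12; σ²_A = ((17−7)/6)² = 2.778
te_B = (1 + 4·2 + 9)/6 = 18/6 = 3; σ²_B = ((9−1)/6)² = 1.778
te_C = (1 + 4·3 + 11)/6 = 24/6 = 4; σ²_C = ((11−1)/6)² = 2.778
te_D = (7 + 4·13 + 19)/6 = 78/6 = 13; σ²_D = ((19−7)/6)² = 4.000
te_E = (1 + 4·2 + 3)/6 = 12/6 = 2; σ²_E = ((3−1)/6)² = 0.111

Forward pass:
ES_A = 0; EF_A = 12
ES_B = 0; EF_B = 3
ES_C = 0; EF_C = 4
ES_D = max(EF_A=12, EF_B=3) = 12; EF_D = 12+13 = 25
ES_E = max(EF_B=3, EF_C=4, EF_D=25) = 25; EF_E = 25+2 = 27
Expected project duration μ = 27 days. Critical path: A → D → E.

Variance along critical path = 2.778 + 4.000 + 0.111 = 6.889
σ = √6.889 = 2.625 days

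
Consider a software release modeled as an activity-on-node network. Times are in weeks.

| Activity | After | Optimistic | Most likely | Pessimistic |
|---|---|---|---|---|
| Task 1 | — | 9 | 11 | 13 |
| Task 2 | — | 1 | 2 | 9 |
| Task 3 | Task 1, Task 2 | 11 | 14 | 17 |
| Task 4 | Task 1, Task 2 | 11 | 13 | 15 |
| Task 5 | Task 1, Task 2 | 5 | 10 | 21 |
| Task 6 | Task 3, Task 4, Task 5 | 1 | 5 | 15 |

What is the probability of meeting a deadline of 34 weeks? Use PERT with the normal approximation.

te_Task 1 = (9 + 4·11 + 13)/6 = 66/6 = 11; σ²_Task 1 = ((13−9)/6)² = 0.444
te_Task 2 = (1 + 4·2 + 9)/6 = 18/6 = 3; σ²_Task 2 = ((9−1)/6)² = 1.778
te_Task 3 = (11 + 4·14 + 17)/6 = 84/6 = 14; σ²_Task 3 = ((17−11)/6)² = 1.000
te_Task 4 = (11 + 4·13 + 15)/6 = 78/6 = 13; σ²_Task 4 = ((15−11)/6)² = 0.444
te_Task 5 = (5 + 4·10 + 21)/6 = 66/6 = 11; σ²_Task 5 = ((21−5)/6)² = 7.111
te_Task 6 = (1 + 4·5 + 15)/6 = 36/6 = 6; σ²_Task 6 = ((15−1)/6)² = 5.444

Forward pass:
ES_Task 1 = 0; EF_Task 1 = 11
ES_Task 2 = 0; EF_Task 2 = 3
ES_Task 3 = max(EF_Task 1=11, EF_Task 2=3) = 11; EF_Task 3 = 11+14 = 25
ES_Task 4 = max(EF_Task 1=11, EF_Task 2=3) = 11; EF_Task 4 = 11+13 = 24
ES_Task 5 = max(EF_Task 1=11, EF_Task 2=3) = 11; EF_Task 5 = 11+11 = 22
ES_Task 6 = max(EF_Task 3=25, EF_Task 4=24, EF_Task 5=22) = 25; EF_Task 6 = 25+6 = 31
Expected project duration μ = 31 weeks. Critical path: Task 1 → Task 3 → Task 6.

Variance along critical path = 0.444 + 1.000 + 5.444 = 6.889; σ = √6.889 = 2.625 weeks.
Z = (34 − 31) / 2.625 = 1.143
P(T ≤ 34) = Φ(1.143) ≈ 0.873

0.873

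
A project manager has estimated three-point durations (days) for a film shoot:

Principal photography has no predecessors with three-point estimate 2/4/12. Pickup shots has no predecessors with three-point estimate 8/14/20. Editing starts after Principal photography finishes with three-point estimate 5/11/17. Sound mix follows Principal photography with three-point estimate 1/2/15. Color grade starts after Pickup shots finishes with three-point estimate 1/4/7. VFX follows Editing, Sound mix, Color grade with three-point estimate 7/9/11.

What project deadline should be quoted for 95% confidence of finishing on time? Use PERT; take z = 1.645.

te_Principal photography = (2 + 4·4 + 12)/6 = 30/6 = 5; σ²_Principal photography = ((12−2)/6)² = 2.778
te_Pickup shots = (8 + 4·14 + 20)/6 = 84/6 = 14; σ²_Pickup shots = ((20−8)/6)² = 4.000
te_Editing = (5 + 4·11 + 17)/6 = 66/6 = 11; σ²_Editing = ((17−5)/6)² = 4.000
te_Sound mix = (1 + 4·2 + 15)/6 = 24/6 = 4; σ²_Sound mix = ((15−1)/6)² = 5.444
te_Color grade = (1 + 4·4 + 7)/6 = 24/6 = 4; σ²_Color grade = ((7−1)/6)² = 1.000
te_VFX = (7 + 4·9 + 11)/6 = 54/6 = 9; σ²_VFX = ((11−7)/6)² = 0.444

Forward pass:
ES_Principal photography = 0; EF_Principal photography = 5
ES_Pickup shots = 0; EF_Pickup shots = 14
ES_Editing = 5; EF_Editing = 5+11 = 16
ES_Sound mix = 5; EF_Sound mix = 5+4 = 9
ES_Color grade = 14; EF_Color grade = 14+4 = 18
ES_VFX = max(EF_Editing=16, EF_Sound mix=9, EF_Color grade=18) = 18; EF_VFX = 18+9 = 27
Expected project duration μ = 27 days. Critical path: Pickup shots → Color grade → VFX.

Variance along critical path = 4.000 + 1.000 + 0.444 = 5.444; σ = 2.333 days.
D = μ + z·σ = 27 + 1.645·2.333 = 30.8 days

30.8 days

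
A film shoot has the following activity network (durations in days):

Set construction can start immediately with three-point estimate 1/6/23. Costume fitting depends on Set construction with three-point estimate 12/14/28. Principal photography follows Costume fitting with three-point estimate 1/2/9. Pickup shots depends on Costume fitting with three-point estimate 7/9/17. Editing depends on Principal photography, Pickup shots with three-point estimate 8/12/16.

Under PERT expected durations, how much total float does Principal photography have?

te_Set construction = (1 + 4·6 + 23)/6 = 48/6 = 8
te_Costume fitting = (12 + 4·14 + 28)/6 = 96/6 = 16
te_Principal photography = (1 + 4·2 + 9)/6 = 18/6 = 3
te_Pickup shots = (7 + 4·9 + 17)/6 = 60/6 = 10
te_Editing = (8 + 4·12 + 16)/6 = 72/6 = 12

Forward pass:
ES_Set construction = 0; EF_Set construction = 8
ES_Costume fitting = 8; EF_Costume fitting = 8+16 = 24
ES_Principal photography = 24; EF_Principal photography = 24+3 = 27
ES_Pickup shots = 24; EF_Pickup shots = 24+10 = 34
ES_Editing = max(EF_Principal photography=27, EF_Pickup shots=34) = 34; EF_Editing = 34+12 = 46
Expected project duration μ = 46 days. Critical path: Set construction → Costume fitting → Pickup shots → Editing.

Backward pass:
LF_Editing = 46; LS_Editing = 46−12 = 34
LF_Pickup shots = LS_Editing = 34; LS_Pickup shots = 34−10 = 24
LF_Principal photography = LS_Editing = 34; LS_Principal photography = 34−3 = 31
LF_Costume fitting = min(LS_Principal photography=31, LS_Pickup shots=24) = 24; LS_Costume fitting = 24−16 = 8
LF_Set construction = LS_Costume fitting = 8; LS_Set construction = 8−8 = 0
Slack_Principal photography = LS_Principal photography − ES_Principal photography = 31 − 24 = 7

7 days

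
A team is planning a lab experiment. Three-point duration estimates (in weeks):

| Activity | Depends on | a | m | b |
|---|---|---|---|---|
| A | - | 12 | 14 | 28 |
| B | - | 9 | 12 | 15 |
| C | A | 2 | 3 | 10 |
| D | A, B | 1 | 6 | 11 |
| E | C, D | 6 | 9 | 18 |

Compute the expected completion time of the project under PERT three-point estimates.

32 weeks

te_A = (12 + 4·14 + 28)/6 = 96/6 = 16
te_B = (9 + 4·12 + 15)/6 = 72/6 = 12
te_C = (2 + 4·3 + 10)/6 = 24/6 = 4
te_D = (1 + 4·6 + 11)/6 = 36/6 = 6
te_E = (6 + 4·9 + 18)/6 = 60/6 = 10

Forward pass:
ES_A = 0; EF_A = 16
ES_B = 0; EF_B = 12
ES_C = 16; EF_C = 16+4 = 20
ES_D = max(EF_A=16, EF_B=12) = 16; EF_D = 16+6 = 22
ES_E = max(EF_C=20, EF_D=22) = 22; EF_E = 22+10 = 32
Expected project duration μ = 32 weeks. Critical path: A → D → E.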